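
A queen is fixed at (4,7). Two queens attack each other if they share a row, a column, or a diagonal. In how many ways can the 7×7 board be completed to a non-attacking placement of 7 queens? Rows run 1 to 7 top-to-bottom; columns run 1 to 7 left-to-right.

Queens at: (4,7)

Branch on row 1: col 1 → 1; col 2 → 2; col 3 → 0; col 5 → 1; col 6 → 2.
Sum: 1 + 2 + 0 + 1 + 2 = 6.

6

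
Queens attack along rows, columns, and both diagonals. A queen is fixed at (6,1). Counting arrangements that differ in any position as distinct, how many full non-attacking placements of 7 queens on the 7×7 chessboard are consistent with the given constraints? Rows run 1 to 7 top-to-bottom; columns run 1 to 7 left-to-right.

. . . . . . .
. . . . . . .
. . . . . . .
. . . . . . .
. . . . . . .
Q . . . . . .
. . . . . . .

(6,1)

Branch on row 1: col 2 → 1; col 3 → 1; col 4 → 2; col 5 → 2; col 7 → 1.
Sum: 1 + 1 + 2 + 2 + 1 = 7.

7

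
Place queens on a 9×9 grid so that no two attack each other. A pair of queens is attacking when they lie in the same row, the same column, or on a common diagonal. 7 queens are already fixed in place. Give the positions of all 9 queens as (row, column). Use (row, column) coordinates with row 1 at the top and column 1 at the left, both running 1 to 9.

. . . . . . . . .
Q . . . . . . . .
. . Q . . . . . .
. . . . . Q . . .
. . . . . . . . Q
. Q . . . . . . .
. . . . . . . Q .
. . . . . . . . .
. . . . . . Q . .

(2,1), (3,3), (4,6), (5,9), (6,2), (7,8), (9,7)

Row 1: attacked by (2,1)→{1,2}; (3,3)→{1,3,5}; (4,6)→{3,6,9}; (5,9)→{5,9}; (6,2)→{2,7}; (7,8)→{2,8}; (9,7)→{7}. Safe: 4. Place at column 4.
Row 8: attacked by (1,4)→{4}; (2,1)→{1,7}; (3,3)→{3,8}; (4,6)→{2,6}; (5,9)→{6,9}; (6,2)→{2,4}; (7,8)→{7,8,9}; (9,7)→{6,7,8}. Safe: 5. Place at column 5.
Columns [4, 1, 3, 6, 9, 2, 8, 5, 7], r−c [-3, 1, 0, -2, -4, 4, -1, 3, 2], r+c [5, 3, 6, 10, 14, 8, 15, 13, 16] are all distinct, so no two queens attack.

(1,4) (2,1) (3,3) (4,6) (5,9) (6,2) (7,8) (8,5) (9,7)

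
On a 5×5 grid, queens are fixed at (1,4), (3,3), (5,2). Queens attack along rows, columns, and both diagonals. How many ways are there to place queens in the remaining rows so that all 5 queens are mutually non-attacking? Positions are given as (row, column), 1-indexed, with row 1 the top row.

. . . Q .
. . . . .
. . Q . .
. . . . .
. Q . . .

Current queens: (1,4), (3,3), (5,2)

Branch on row 2: col 1 → 1.
Sum: 1 = 1.

1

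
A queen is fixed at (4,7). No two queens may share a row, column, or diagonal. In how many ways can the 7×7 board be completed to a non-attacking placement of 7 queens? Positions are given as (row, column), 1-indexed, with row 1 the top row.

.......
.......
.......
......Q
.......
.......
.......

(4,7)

Branch on row 1: col 1 → 1; col 2 → 2; col 3 → 0; col 5 → 1; col 6 → 2.
Sum: 1 + 2 + 0 + 1 + 2 = 6.

6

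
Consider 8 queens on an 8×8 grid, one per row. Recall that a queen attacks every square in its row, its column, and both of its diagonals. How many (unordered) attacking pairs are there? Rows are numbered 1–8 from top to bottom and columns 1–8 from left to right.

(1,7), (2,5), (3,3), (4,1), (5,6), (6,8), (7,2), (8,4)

All columns are distinct and no two queens satisfy |Δrow| = |Δcol|, so no pair attacks.

0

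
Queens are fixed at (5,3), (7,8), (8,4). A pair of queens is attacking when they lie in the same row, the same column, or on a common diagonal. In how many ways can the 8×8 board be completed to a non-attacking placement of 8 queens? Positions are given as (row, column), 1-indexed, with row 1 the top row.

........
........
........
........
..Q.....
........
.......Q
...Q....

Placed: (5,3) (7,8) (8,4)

2

Branch on row 1: col 1 → 0; col 5 → 1; col 6 → 1.
Sum: 0 + 1 + 1 = 2.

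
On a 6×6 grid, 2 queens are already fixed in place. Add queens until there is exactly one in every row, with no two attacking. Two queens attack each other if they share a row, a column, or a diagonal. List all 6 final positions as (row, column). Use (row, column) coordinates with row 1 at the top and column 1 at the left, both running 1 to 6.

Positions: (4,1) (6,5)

Row 1: attacked by (4,1)→{1,4}; (6,5)→{5}. Safe: 2, 3, 6. Place at column 2.
Row 2: attacked by (1,2)→{1,2,3}; (4,1)→{1,3}; (6,5)→{1,5}. Safe: 4, 6. Place at column 4.
Row 3: attacked by (1,2)→{2,4}; (2,4)→{3,4,5}; (4,1)→{1,2}; (6,5)→{2,5}. Safe: 6. Place at column 6.
Row 5: attacked by (1,2)→{2,6}; (2,4)→{1,4}; (3,6)→{4,6}; (4,1)→{1,2}; (6,5)→{4,5,6}. Safe: 3. Place at column 3.
Columns [2, 4, 6, 1, 3, 5], r−c [-1, -2, -3, 3, 2, 1], r+c [3, 6, 9, 5, 8, 11] are all distinct, so no two queens attack.

(1,2) (2,4) (3,6) (4,1) (5,3) (6,5)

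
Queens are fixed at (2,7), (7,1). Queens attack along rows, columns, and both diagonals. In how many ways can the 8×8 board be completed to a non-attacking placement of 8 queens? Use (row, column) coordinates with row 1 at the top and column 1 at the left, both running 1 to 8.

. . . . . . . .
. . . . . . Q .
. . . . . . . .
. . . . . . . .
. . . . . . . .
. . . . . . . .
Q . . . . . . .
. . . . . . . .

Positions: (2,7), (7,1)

3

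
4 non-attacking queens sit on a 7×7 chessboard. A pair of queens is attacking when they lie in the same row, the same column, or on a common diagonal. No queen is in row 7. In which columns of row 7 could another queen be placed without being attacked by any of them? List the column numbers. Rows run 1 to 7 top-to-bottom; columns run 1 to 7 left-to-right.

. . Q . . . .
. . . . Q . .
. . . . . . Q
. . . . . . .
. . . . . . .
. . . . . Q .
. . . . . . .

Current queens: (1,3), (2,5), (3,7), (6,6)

columns 1, 2, 4

(1,3) attacks row 7 at column 3.
(2,5) attacks row 7 at column 5.
(3,7) attacks row 7 at column 7 and diagonals 3.
(6,6) attacks row 7 at column 6 and diagonals 5, 7.
Attacked columns: {3, 5, 6, 7}. Safe: {1, 2, 4}.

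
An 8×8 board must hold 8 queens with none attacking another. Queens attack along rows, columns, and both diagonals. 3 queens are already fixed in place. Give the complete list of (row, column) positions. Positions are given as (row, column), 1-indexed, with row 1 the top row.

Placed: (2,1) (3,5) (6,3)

Row 1: attacked by (2,1)→{1,2}; (3,5)→{3,5,7}; (6,3)→{3,8}. Safe: 4, 6. Place at column 4.
Row 4: attacked by (1,4)→{1,4,7}; (2,1)→{1,3}; (3,5)→{4,5,6}; (6,3)→{1,3,5}. Safe: 2, 8. Place at column 8.
Row 5: attacked by (1,4)→{4,8}; (2,1)→{1,4}; (3,5)→{3,5,7}; (4,8)→{7,8}; (6,3)→{2,3,4}. Safe: 6. Place at column 6.
Row 7: attacked by (1,4)→{4}; (2,1)→{1,6}; (3,5)→{1,5}; (4,8)→{5,8}; (5,6)→{4,6,8}; (6,3)→{2,3,4}. Safe: 7. Place at column 7.
Row 8: attacked by (1,4)→{4}; (2,1)→{1,7}; (3,5)→{5}; (4,8)→{4,8}; (5,6)→{3,6}; (6,3)→{1,3,5}; (7,7)→{6,7,8}. Safe: 2. Place at column 2.
Columns [4, 1, 5, 8, 6, 3, 7, 2], r−c [-3, 1, -2, -4, -1, 3, 0, 6], r+c [5, 3, 8, 12, 11, 9, 14, 10] are all distinct, so no two queens attack.

(1,4) (2,1) (3,5) (4,8) (5,6) (6,3) (7,7) (8,2)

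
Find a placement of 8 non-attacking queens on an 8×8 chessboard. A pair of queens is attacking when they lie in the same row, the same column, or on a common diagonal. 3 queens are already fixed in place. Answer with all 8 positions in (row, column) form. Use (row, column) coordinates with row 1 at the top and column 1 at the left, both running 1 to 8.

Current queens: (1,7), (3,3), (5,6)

(1,7) (2,1) (3,3) (4,8) (5,6) (6,4) (7,2) (8,5)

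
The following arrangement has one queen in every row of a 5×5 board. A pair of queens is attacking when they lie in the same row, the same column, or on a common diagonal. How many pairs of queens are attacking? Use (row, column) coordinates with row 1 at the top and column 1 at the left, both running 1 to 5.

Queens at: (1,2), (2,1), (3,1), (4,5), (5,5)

Same column: (2,1)–(3,1) (column 1); (4,5)–(5,5) (column 5).
Same diagonal: (1,2)–(2,1) (|1−2| = |2−1| = 1); (1,2)–(4,5) (|1−4| = |2−5| = 3).
Total attacking pairs: 4.

4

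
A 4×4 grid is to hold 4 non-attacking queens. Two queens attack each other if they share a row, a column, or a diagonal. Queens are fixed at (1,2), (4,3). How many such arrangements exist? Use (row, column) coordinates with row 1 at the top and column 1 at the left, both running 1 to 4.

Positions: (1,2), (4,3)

Branch on row 2: col 4 → 1.
Sum: 1 = 1.

1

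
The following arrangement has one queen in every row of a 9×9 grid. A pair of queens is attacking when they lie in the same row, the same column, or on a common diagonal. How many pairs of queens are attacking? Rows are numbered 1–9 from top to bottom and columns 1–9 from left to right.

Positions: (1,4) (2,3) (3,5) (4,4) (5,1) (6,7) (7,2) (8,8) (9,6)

Same column: (1,4)–(4,4) (column 4).
Same diagonal: (1,4)–(2,3) (|1−2| = |4−3| = 1); (2,3)–(6,7) (|2−6| = |3−7| = 4); (3,5)–(4,4) (|3−4| = |5−4| = 1); (4,4)–(8,8) (|4−8| = |4−8| = 4).
Total attacking pairs: 5.

5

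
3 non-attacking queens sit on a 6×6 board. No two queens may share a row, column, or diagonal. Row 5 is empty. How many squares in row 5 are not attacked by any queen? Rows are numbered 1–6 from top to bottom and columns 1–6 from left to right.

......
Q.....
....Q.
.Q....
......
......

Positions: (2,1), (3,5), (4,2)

1

(2,1) attacks row 5 at column 1 and diagonals 4.
(3,5) attacks row 5 at column 5 and diagonals 3.
(4,2) attacks row 5 at column 2 and diagonals 1, 3.
Attacked columns: {1, 2, 3, 4, 5}. Safe: {6}.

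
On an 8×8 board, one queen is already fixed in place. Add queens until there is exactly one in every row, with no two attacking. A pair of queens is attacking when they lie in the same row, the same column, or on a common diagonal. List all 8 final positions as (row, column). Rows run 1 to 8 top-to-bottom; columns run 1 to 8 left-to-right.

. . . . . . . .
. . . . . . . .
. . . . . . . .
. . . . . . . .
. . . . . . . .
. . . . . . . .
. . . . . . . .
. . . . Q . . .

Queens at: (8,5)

Row 1: attacked by (8,5)→{5}. Safe: 1, 2, 3, 4, 6, 7, 8. Place at column 7.
Row 2: attacked by (1,7)→{6,7,8}; (8,5)→{5}. Safe: 1, 2, 3, 4. Place at column 4.
Row 3: attacked by (1,7)→{5,7}; (2,4)→{3,4,5}; (8,5)→{5}. Safe: 1, 2, 6, 8. Place at column 2.
Row 4: attacked by (1,7)→{4,7}; (2,4)→{2,4,6}; (3,2)→{1,2,3}; (8,5)→{1,5}. Safe: 8. Place at column 8.
Row 5: attacked by (1,7)→{3,7}; (2,4)→{1,4,7}; (3,2)→{2,4}; (4,8)→{7,8}; (8,5)→{2,5,8}. Safe: 6. Place at column 6.
Row 6: attacked by (1,7)→{2,7}; (2,4)→{4,8}; (3,2)→{2,5}; (4,8)→{6,8}; (5,6)→{5,6,7}; (8,5)→{3,5,7}. Safe: 1. Place at column 1.
Row 7: attacked by (1,7)→{1,7}; (2,4)→{4}; (3,2)→{2,6}; (4,8)→{5,8}; (5,6)→{4,6,8}; (6,1)→{1,2}; (8,5)→{4,5,6}. Safe: 3. Place at column 3.
Columns [7, 4, 2, 8, 6, 1, 3, 5], r−c [-6, -2, 1, -4, -1, 5, 4, 3], r+c [8, 6, 5, 12, 11, 7, 10, 13] are all distinct, so no two queens attack.

(1,7) (2,4) (3,2) (4,8) (5,6) (6,1) (7,3) (8,5)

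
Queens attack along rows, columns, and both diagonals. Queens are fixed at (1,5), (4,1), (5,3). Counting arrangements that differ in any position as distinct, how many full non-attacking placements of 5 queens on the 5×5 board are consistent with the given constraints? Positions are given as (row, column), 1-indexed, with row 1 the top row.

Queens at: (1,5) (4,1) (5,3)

1

Branch on row 2: col 2 → 1.
Sum: 1 = 1.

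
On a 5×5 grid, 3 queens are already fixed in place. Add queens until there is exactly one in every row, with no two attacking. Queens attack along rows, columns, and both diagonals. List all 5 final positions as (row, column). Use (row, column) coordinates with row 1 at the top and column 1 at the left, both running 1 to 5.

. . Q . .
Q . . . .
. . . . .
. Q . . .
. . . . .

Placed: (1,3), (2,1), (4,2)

Row 3: attacked by (1,3)→{1,3,5}; (2,1)→{1,2}; (4,2)→{1,2,3}. Safe: 4. Place at column 4.
Row 5: attacked by (1,3)→{3}; (2,1)→{1,4}; (3,4)→{2,4}; (4,2)→{1,2,3}. Safe: 5. Place at column 5.
Columns [3, 1, 4, 2, 5], r−c [-2, 1, -1, 2, 0], r+c [4, 3, 7, 6, 10] are all distinct, so no two queens attack.

(1,3) (2,1) (3,4) (4,2) (5,5)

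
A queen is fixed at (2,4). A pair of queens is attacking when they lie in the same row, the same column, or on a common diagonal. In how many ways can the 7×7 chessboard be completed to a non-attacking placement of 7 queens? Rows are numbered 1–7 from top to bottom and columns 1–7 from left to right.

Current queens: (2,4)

6

Branch on row 1: col 1 → 1; col 2 → 2; col 6 → 2; col 7 → 1.
Sum: 1 + 2 + 2 + 1 = 6.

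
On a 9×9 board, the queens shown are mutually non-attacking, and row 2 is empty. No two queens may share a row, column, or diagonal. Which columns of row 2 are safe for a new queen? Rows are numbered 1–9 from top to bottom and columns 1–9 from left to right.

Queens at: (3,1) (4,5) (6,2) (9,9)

(3,1) attacks row 2 at column 1 and diagonals 2.
(4,5) attacks row 2 at column 5 and diagonals 3, 7.
(6,2) attacks row 2 at column 2 and diagonals 6.
(9,9) attacks row 2 at column 9 and diagonals 2.
Attacked columns: {1, 2, 3, 5, 6, 7, 9}. Safe: {4, 8}.

columns 4, 8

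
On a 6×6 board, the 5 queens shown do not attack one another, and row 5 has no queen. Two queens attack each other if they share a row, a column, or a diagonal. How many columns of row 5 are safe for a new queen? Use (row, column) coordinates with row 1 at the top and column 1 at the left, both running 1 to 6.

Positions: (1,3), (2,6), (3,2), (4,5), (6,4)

1

(1,3) attacks row 5 at column 3.
(2,6) attacks row 5 at column 6 and diagonals 3.
(3,2) attacks row 5 at column 2 and diagonals 4.
(4,5) attacks row 5 at column 5 and diagonals 4, 6.
(6,4) attacks row 5 at column 4 and diagonals 3, 5.
Attacked columns: {2, 3, 4, 5, 6}. Safe: {1}.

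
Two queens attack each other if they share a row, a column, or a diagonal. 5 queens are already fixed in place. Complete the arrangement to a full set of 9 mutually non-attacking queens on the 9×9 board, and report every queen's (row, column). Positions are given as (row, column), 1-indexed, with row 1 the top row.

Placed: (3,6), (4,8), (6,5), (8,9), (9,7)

Row 1: attacked by (3,6)→{4,6,8}; (4,8)→{5,8}; (6,5)→{5}; (8,9)→{2,9}; (9,7)→{7}. Safe: 1, 3. Place at column 1.
Row 2: attacked by (1,1)→{1,2}; (3,6)→{5,6,7}; (4,8)→{6,8}; (6,5)→{1,5,9}; (8,9)→{3,9}; (9,7)→{7}. Safe: 4. Place at column 4.
Row 5: attacked by (1,1)→{1,5}; (2,4)→{1,4,7}; (3,6)→{4,6,8}; (4,8)→{7,8,9}; (6,5)→{4,5,6}; (8,9)→{6,9}; (9,7)→{3,7}. Safe: 2. Place at column 2.
Row 7: attacked by (1,1)→{1,7}; (2,4)→{4,9}; (3,6)→{2,6}; (4,8)→{5,8}; (5,2)→{2,4}; (6,5)→{4,5,6}; (8,9)→{8,9}; (9,7)→{5,7,9}. Safe: 3. Place at column 3.
Columns [1, 4, 6, 8, 2, 5, 3, 9, 7], r−c [0, -2, -3, -4, 3, 1, 4, -1, 2], r+c [2, 6, 9, 12, 7, 11, 10, 17, 16] are all distinct, so no two queens attack.

(1,1) (2,4) (3,6) (4,8) (5,2) (6,5) (7,3) (8,9) (9,7)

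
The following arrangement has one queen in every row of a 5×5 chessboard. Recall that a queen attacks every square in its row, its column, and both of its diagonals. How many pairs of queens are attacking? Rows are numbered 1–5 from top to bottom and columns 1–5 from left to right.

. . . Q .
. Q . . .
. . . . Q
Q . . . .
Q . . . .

Same column: (4,1)–(5,1) (column 1).
Same diagonal: (1,4)–(4,1) (|1−4| = |4−1| = 3).
Total attacking pairs: 2.

2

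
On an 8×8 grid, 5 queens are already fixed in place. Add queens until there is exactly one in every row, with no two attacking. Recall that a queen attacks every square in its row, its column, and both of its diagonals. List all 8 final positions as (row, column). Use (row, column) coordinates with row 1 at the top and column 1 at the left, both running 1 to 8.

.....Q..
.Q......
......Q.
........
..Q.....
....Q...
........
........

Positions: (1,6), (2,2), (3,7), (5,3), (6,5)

Row 4: attacked by (1,6)→{3,6}; (2,2)→{2,4}; (3,7)→{6,7,8}; (5,3)→{2,3,4}; (6,5)→{3,5,7}. Safe: 1. Place at column 1.
Row 7: attacked by (1,6)→{6}; (2,2)→{2,7}; (3,7)→{3,7}; (4,1)→{1,4}; (5,3)→{1,3,5}; (6,5)→{4,5,6}. Safe: 8. Place at column 8.
Row 8: attacked by (1,6)→{6}; (2,2)→{2,8}; (3,7)→{2,7}; (4,1)→{1,5}; (5,3)→{3,6}; (6,5)→{3,5,7}; (7,8)→{7,8}. Safe: 4. Place at column 4.
Columns [6, 2, 7, 1, 3, 5, 8, 4], r−c [-5, 0, -4, 3, 2, 1, -1, 4], r+c [7, 4, 10, 5, 8, 11, 15, 12] are all distinct, so no two queens attack.

(1,6) (2,2) (3,7) (4,1) (5,3) (6,5) (7,8) (8,4)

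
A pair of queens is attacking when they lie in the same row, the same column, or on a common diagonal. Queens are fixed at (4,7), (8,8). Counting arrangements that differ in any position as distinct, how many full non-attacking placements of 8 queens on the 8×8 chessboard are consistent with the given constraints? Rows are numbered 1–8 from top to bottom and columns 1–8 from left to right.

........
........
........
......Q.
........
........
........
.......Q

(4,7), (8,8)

Branch on row 1: col 2 → 0; col 3 → 0; col 5 → 0; col 6 → 1.
Sum: 0 + 0 + 0 + 1 = 1.

1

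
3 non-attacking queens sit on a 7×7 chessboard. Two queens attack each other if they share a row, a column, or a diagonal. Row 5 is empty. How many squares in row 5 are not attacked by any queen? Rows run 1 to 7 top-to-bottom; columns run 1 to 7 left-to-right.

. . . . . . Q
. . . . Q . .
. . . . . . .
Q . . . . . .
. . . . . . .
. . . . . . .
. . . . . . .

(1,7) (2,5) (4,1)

(1,7) attacks row 5 at column 7 and diagonals 3.
(2,5) attacks row 5 at column 5 and diagonals 2.
(4,1) attacks row 5 at column 1 and diagonals 2.
Attacked columns: {1, 2, 3, 5, 7}. Safe: {4, 6}.

2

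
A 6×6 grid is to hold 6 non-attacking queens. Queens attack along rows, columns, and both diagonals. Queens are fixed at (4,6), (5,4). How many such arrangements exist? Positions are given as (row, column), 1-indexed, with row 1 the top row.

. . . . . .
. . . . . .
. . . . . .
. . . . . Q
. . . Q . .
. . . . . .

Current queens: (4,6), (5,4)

1

Branch on row 1: col 1 → 0; col 2 → 0; col 5 → 1.
Sum: 0 + 0 + 1 = 1.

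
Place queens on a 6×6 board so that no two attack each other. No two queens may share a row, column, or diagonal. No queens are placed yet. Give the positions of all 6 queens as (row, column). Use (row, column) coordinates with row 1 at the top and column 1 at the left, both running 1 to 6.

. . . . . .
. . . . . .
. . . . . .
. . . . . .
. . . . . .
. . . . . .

(1,5) (2,3) (3,1) (4,6) (5,4) (6,2)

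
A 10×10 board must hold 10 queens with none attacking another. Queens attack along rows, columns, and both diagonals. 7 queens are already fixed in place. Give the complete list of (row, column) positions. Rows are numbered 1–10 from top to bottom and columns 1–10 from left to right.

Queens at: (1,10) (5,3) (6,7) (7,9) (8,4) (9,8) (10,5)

Row 2: attacked by (1,10)→{9,10}; (5,3)→{3,6}; (6,7)→{3,7}; (7,9)→{4,9}; (8,4)→{4,10}; (9,8)→{1,8}; (10,5)→{5}. Safe: 2. Place at column 2.
Row 3: attacked by (1,10)→{8,10}; (2,2)→{1,2,3}; (5,3)→{1,3,5}; (6,7)→{4,7,10}; (7,9)→{5,9}; (8,4)→{4,9}; (9,8)→{2,8}; (10,5)→{5}. Safe: 6. Place at column 6.
Row 4: attacked by (1,10)→{7,10}; (2,2)→{2,4}; (3,6)→{5,6,7}; (5,3)→{2,3,4}; (6,7)→{5,7,9}; (7,9)→{6,9}; (8,4)→{4,8}; (9,8)→{3,8}; (10,5)→{5}. Safe: 1. Place at column 1.
Columns [10, 2, 6, 1, 3, 7, 9, 4, 8, 5], r−c [-9, 0, -3, 3, 2, -1, -2, 4, 1, 5], r+c [11, 4, 9, 5, 8, 13, 16, 12, 17, 15] are all distinct, so no two queens attack.

(1,10) (2,2) (3,6) (4,1) (5,3) (6,7) (7,9) (8,4) (9,8) (10,5)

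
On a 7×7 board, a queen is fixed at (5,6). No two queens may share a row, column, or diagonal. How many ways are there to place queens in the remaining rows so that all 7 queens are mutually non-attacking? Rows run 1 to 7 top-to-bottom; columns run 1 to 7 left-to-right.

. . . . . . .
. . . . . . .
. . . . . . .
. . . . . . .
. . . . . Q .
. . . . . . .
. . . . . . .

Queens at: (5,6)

Branch on row 1: col 1 → 1; col 3 → 1; col 4 → 2; col 5 → 1; col 7 → 1.
Sum: 1 + 1 + 2 + 1 + 1 = 6.

6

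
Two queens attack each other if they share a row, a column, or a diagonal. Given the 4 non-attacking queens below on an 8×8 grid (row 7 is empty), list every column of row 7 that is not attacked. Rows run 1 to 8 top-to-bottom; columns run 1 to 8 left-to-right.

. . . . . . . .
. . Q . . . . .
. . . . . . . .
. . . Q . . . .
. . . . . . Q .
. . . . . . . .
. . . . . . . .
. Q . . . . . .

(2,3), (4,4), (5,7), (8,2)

(2,3) attacks row 7 at column 3 and diagonals 8.
(4,4) attacks row 7 at column 4 and diagonals 1, 7.
(5,7) attacks row 7 at column 7 and diagonals 5.
(8,2) attacks row 7 at column 2 and diagonals 1, 3.
Attacked columns: {1, 2, 3, 4, 5, 7, 8}. Safe: {6}.

columns 6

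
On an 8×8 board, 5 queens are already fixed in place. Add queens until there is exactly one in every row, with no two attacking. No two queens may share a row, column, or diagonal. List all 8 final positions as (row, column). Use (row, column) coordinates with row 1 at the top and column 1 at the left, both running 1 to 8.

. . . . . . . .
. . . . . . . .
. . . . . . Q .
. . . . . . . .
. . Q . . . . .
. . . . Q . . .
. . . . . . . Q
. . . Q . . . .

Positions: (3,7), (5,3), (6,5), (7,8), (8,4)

Row 1: attacked by (3,7)→{5,7}; (5,3)→{3,7}; (6,5)→{5}; (7,8)→{2,8}; (8,4)→{4}. Safe: 1, 6. Place at column 6.
Row 2: attacked by (1,6)→{5,6,7}; (3,7)→{6,7,8}; (5,3)→{3,6}; (6,5)→{1,5}; (7,8)→{3,8}; (8,4)→{4}. Safe: 2. Place at column 2.
Row 4: attacked by (1,6)→{3,6}; (2,2)→{2,4}; (3,7)→{6,7,8}; (5,3)→{2,3,4}; (6,5)→{3,5,7}; (7,8)→{5,8}; (8,4)→{4,8}. Safe: 1. Place at column 1.
Columns [6, 2, 7, 1, 3, 5, 8, 4], r−c [-5, 0, -4, 3, 2, 1, -1, 4], r+c [7, 4, 10, 5, 8, 11, 15, 12] are all distinct, so no two queens attack.

(1,6) (2,2) (3,7) (4,1) (5,3) (6,5) (7,8) (8,4)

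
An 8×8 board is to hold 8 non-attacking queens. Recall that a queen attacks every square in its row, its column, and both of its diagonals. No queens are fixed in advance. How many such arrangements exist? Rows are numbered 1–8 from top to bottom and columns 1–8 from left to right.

Branch on row 1: col 1 → 4; col 2 → 8; col 3 → 16; col 4 → 18; col 5 → 18; col 6 → 16; col 7 → 8; col 8 → 4.
Sum: 4 + 8 + 16 + 18 + 18 + 16 + 8 + 4 = 92.
(This is the classic 8-queens count.)

92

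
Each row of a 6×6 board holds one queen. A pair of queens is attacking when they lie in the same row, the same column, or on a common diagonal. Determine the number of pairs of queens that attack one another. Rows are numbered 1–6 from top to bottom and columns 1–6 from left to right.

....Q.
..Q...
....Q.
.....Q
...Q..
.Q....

3

Same column: (1,5)–(3,5) (column 5).
Same diagonal: (3,5)–(4,6) (|3−4| = |5−6| = 1); (3,5)–(6,2) (|3−6| = |5−2| = 3).
Total attacking pairs: 3.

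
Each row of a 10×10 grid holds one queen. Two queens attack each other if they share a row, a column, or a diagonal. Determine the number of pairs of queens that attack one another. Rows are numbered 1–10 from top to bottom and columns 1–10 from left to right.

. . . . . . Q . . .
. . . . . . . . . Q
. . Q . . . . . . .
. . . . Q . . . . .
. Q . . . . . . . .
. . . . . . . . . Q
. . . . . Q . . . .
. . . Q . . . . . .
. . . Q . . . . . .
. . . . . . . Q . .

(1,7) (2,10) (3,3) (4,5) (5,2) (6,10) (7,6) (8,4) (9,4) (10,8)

Same column: (2,10)–(6,10) (column 10); (8,4)–(9,4) (column 4).
Same diagonal: (2,10)–(8,4) (|2−8| = |10−4| = 6); (7,6)–(9,4) (|7−9| = |6−4| = 2).
Total attacking pairs: 4.

4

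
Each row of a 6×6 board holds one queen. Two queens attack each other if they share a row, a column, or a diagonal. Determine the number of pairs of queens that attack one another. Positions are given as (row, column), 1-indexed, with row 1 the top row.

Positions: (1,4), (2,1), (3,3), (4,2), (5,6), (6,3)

Same column: (3,3)–(6,3) (column 3).
Same diagonal: (3,3)–(4,2) (|3−4| = |3−2| = 1).
Total attacking pairs: 2.

2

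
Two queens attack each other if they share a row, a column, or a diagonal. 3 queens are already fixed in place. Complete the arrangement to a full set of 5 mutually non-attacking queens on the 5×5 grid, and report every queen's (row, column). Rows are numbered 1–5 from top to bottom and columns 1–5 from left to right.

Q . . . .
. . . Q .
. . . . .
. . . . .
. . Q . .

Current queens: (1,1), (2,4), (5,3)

(1,1) (2,4) (3,2) (4,5) (5,3)

Row 3: attacked by (1,1)→{1,3}; (2,4)→{3,4,5}; (5,3)→{1,3,5}. Safe: 2. Place at column 2.
Row 4: attacked by (1,1)→{1,4}; (2,4)→{2,4}; (3,2)→{1,2,3}; (5,3)→{2,3,4}. Safe: 5. Place at column 5.
Columns [1, 4, 2, 5, 3], r−c [0, -2, 1, -1, 2], r+c [2, 6, 5, 9, 8] are all distinct, so no two queens attack.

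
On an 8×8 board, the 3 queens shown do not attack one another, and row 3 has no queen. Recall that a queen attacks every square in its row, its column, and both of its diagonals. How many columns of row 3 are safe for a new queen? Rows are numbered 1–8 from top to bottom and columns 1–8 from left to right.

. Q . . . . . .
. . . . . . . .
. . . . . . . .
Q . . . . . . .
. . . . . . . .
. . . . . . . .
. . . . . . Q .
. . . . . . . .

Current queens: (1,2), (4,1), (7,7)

3

(1,2) attacks row 3 at column 2 and diagonals 4.
(4,1) attacks row 3 at column 1 and diagonals 2.
(7,7) attacks row 3 at column 7 and diagonals 3.
Attacked columns: {1, 2, 3, 4, 7}. Safe: {5, 6, 8}.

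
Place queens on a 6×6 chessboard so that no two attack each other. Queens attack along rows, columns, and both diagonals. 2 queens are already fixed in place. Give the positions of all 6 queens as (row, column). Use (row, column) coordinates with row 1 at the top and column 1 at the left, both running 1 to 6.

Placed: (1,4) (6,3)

Row 2: attacked by (1,4)→{3,4,5}; (6,3)→{3}. Safe: 1, 2, 6. Place at column 1.
Row 3: attacked by (1,4)→{2,4,6}; (2,1)→{1,2}; (6,3)→{3,6}. Safe: 5. Place at column 5.
Row 4: attacked by (1,4)→{1,4}; (2,1)→{1,3}; (3,5)→{4,5,6}; (6,3)→{1,3,5}. Safe: 2. Place at column 2.
Row 5: attacked by (1,4)→{4}; (2,1)→{1,4}; (3,5)→{3,5}; (4,2)→{1,2,3}; (6,3)→{2,3,4}. Safe: 6. Place at column 6.
Columns [4, 1, 5, 2, 6, 3], r−c [-3, 1, -2, 2, -1, 3], r+c [5, 3, 8, 6, 11, 9] are all distinct, so no two queens attack.

(1,4) (2,1) (3,5) (4,2) (5,6) (6,3)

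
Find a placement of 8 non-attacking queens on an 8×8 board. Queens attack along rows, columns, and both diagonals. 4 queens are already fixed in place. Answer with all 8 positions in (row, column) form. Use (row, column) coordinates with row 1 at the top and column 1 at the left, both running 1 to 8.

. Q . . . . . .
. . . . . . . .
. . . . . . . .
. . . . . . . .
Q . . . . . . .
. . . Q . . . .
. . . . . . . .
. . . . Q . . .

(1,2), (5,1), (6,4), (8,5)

Row 2: attacked by (1,2)→{1,2,3}; (5,1)→{1,4}; (6,4)→{4,8}; (8,5)→{5}. Safe: 6, 7. Place at column 6.
Row 3: attacked by (1,2)→{2,4}; (2,6)→{5,6,7}; (5,1)→{1,3}; (6,4)→{1,4,7}; (8,5)→{5}. Safe: 8. Place at column 8.
Row 4: attacked by (1,2)→{2,5}; (2,6)→{4,6,8}; (3,8)→{7,8}; (5,1)→{1,2}; (6,4)→{2,4,6}; (8,5)→{1,5}. Safe: 3. Place at column 3.
Row 7: attacked by (1,2)→{2,8}; (2,6)→{1,6}; (3,8)→{4,8}; (4,3)→{3,6}; (5,1)→{1,3}; (6,4)→{3,4,5}; (8,5)→{4,5,6}. Safe: 7. Place at column 7.
Columns [2, 6, 8, 3, 1, 4, 7, 5], r−c [-1, -4, -5, 1, 4, 2, 0, 3], r+c [3, 8, 11, 7, 6, 10, 14, 13] are all distinct, so no two queens attack.

(1,2) (2,6) (3,8) (4,3) (5,1) (6,4) (7,7) (8,5)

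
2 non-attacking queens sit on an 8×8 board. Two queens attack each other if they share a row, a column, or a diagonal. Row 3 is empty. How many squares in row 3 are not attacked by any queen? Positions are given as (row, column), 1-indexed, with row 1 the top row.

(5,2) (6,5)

(5,2) attacks row 3 at column 2 and diagonals 4.
(6,5) attacks row 3 at column 5 and diagonals 2, 8.
Attacked columns: {2, 4, 5, 8}. Safe: {1, 3, 6, 7}.

4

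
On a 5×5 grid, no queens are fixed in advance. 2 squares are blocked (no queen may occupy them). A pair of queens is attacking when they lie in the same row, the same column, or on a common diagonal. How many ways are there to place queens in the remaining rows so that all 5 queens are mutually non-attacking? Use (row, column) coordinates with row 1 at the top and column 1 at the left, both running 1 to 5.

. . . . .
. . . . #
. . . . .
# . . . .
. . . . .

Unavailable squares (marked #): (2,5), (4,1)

Branch on row 1: col 1 → 2; col 2 → 1; col 3 → 1; col 4 → 2; col 5 → 1.
Sum: 2 + 1 + 1 + 2 + 1 = 7.

7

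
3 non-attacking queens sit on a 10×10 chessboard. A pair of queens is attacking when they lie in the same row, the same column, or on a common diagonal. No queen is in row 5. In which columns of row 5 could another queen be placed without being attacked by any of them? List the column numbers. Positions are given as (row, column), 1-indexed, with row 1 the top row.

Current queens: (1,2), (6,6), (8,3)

(1,2) attacks row 5 at column 2 and diagonals 6.
(6,6) attacks row 5 at column 6 and diagonals 5, 7.
(8,3) attacks row 5 at column 3 and diagonals 6.
Attacked columns: {2, 3, 5, 6, 7}. Safe: {1, 4, 8, 9, 10}.

columns 1, 4, 8, 9, 10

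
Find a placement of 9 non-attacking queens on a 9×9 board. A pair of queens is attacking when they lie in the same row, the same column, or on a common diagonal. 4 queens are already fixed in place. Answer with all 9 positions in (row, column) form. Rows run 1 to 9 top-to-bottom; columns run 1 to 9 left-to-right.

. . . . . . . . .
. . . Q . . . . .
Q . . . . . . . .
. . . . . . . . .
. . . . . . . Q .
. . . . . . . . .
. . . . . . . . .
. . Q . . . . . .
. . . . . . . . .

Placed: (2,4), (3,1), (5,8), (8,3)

(1,9) (2,4) (3,1) (4,5) (5,8) (6,2) (7,7) (8,3) (9,6)

Row 1: attacked by (2,4)→{3,4,5}; (3,1)→{1,3}; (5,8)→{4,8}; (8,3)→{3}. Safe: 2, 6, 7, 9. Place at column 9.
Row 4: attacked by (1,9)→{6,9}; (2,4)→{2,4,6}; (3,1)→{1,2}; (5,8)→{7,8,9}; (8,3)→{3,7}. Safe: 5. Place at column 5.
Row 6: attacked by (1,9)→{4,9}; (2,4)→{4,8}; (3,1)→{1,4}; (4,5)→{3,5,7}; (5,8)→{7,8,9}; (8,3)→{1,3,5}. Safe: 2, 6. Place at column 2.
Row 7: attacked by (1,9)→{3,9}; (2,4)→{4,9}; (3,1)→{1,5}; (4,5)→{2,5,8}; (5,8)→{6,8}; (6,2)→{1,2,3}; (8,3)→{2,3,4}. Safe: 7. Place at column 7.
Row 9: attacked by (1,9)→{1,9}; (2,4)→{4}; (3,1)→{1,7}; (4,5)→{5}; (5,8)→{4,8}; (6,2)→{2,5}; (7,7)→{5,7,9}; (8,3)→{2,3,4}. Safe: 6. Place at column 6.
Columns [9, 4, 1, 5, 8, 2, 7, 3, 6], r−c [-8, -2, 2, -1, -3, 4, 0, 5, 3], r+c [10, 6, 4, 9, 13, 8, 14, 11, 15] are all distinct, so no two queens attack.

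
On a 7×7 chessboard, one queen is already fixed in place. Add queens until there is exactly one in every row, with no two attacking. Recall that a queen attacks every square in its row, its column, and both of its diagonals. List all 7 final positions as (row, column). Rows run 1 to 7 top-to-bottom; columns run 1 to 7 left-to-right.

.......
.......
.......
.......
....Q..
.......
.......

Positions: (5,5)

Row 1: attacked by (5,5)→{1,5}. Safe: 2, 3, 4, 6, 7. Place at column 3.
Row 2: attacked by (1,3)→{2,3,4}; (5,5)→{2,5}. Safe: 1, 6, 7. Place at column 7.
Row 3: attacked by (1,3)→{1,3,5}; (2,7)→{6,7}; (5,5)→{3,5,7}. Safe: 2, 4. Place at column 4.
Row 4: attacked by (1,3)→{3,6}; (2,7)→{5,7}; (3,4)→{3,4,5}; (5,5)→{4,5,6}. Safe: 1, 2. Place at column 1.
Row 6: attacked by (1,3)→{3}; (2,7)→{3,7}; (3,4)→{1,4,7}; (4,1)→{1,3}; (5,5)→{4,5,6}. Safe: 2. Place at column 2.
Row 7: attacked by (1,3)→{3}; (2,7)→{2,7}; (3,4)→{4}; (4,1)→{1,4}; (5,5)→{3,5,7}; (6,2)→{1,2,3}. Safe: 6. Place at column 6.
Columns [3, 7, 4, 1, 5, 2, 6], r−c [-2, -5, -1, 3, 0, 4, 1], r+c [4, 9, 7, 5, 10, 8, 13] are all distinct, so no two queens attack.

(1,3) (2,7) (3,4) (4,1) (5,5) (6,2) (7,6)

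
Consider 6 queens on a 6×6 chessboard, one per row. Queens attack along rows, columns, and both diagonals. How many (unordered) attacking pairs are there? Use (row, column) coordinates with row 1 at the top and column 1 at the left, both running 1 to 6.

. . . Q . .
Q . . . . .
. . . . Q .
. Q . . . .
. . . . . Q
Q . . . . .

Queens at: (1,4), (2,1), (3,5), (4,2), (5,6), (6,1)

Same column: (2,1)–(6,1) (column 1).
Total attacking pairs: 1.

1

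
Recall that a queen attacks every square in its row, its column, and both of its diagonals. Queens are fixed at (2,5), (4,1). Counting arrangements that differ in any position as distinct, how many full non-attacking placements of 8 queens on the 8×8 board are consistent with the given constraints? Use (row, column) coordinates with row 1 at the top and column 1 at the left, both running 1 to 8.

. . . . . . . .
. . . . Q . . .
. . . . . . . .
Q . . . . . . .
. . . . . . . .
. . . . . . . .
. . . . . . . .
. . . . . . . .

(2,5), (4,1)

Branch on row 1: col 2 → 1; col 3 → 1; col 7 → 1; col 8 → 0.
Sum: 1 + 1 + 1 + 0 = 3.

3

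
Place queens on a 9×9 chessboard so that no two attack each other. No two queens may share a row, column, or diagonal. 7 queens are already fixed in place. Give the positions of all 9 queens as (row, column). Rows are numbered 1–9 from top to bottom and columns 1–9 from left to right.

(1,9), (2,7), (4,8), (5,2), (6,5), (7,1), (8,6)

(1,9) (2,7) (3,3) (4,8) (5,2) (6,5) (7,1) (8,6) (9,4)

Row 3: attacked by (1,9)→{7,9}; (2,7)→{6,7,8}; (4,8)→{7,8,9}; (5,2)→{2,4}; (6,5)→{2,5,8}; (7,1)→{1,5}; (8,6)→{1,6}. Safe: 3. Place at column 3.
Row 9: attacked by (1,9)→{1,9}; (2,7)→{7}; (3,3)→{3,9}; (4,8)→{3,8}; (5,2)→{2,6}; (6,5)→{2,5,8}; (7,1)→{1,3}; (8,6)→{5,6,7}. Safe: 4. Place at column 4.
Columns [9, 7, 3, 8, 2, 5, 1, 6, 4], r−c [-8, -5, 0, -4, 3, 1, 6, 2, 5], r+c [10, 9, 6, 12, 7, 11, 8, 14, 13] are all distinct, so no two queens attack.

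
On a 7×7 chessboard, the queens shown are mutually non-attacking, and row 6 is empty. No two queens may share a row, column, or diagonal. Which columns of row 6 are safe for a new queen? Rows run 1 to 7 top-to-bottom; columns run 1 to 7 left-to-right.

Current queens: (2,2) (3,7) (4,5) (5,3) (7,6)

(2,2) attacks row 6 at column 2 and diagonals 6.
(3,7) attacks row 6 at column 7 and diagonals 4.
(4,5) attacks row 6 at column 5 and diagonals 3, 7.
(5,3) attacks row 6 at column 3 and diagonals 2, 4.
(7,6) attacks row 6 at column 6 and diagonals 5, 7.
Attacked columns: {2, 3, 4, 5, 6, 7}. Safe: {1}.

columns 1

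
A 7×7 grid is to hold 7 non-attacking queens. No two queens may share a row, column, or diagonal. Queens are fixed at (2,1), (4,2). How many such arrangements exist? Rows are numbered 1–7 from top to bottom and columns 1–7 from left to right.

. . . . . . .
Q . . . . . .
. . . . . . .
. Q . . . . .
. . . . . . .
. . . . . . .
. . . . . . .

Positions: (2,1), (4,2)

Branch on row 1: col 3 → 1; col 4 → 1; col 6 → 0; col 7 → 0.
Sum: 1 + 1 + 0 + 0 = 2.

2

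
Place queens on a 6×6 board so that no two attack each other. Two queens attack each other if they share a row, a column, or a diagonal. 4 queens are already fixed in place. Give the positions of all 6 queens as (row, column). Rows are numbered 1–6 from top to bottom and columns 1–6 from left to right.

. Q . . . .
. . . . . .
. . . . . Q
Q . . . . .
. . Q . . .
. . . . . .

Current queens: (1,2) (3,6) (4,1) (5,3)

(1,2) (2,4) (3,6) (4,1) (5,3) (6,5)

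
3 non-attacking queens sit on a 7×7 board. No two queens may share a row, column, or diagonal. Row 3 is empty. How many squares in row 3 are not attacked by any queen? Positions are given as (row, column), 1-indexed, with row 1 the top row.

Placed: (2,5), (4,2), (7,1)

(2,5) attacks row 3 at column 5 and diagonals 4, 6.
(4,2) attacks row 3 at column 2 and diagonals 1, 3.
(7,1) attacks row 3 at column 1 and diagonals 5.
Attacked columns: {1, 2, 3, 4, 5, 6}. Safe: {7}.

1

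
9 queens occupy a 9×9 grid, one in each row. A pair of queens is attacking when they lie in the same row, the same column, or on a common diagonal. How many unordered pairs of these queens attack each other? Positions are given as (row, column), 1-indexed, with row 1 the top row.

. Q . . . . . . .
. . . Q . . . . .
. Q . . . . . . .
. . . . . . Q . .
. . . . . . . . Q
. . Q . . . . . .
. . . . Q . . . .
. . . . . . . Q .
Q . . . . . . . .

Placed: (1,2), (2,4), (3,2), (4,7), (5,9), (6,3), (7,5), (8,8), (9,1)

1

Same column: (1,2)–(3,2) (column 2).
Total attacking pairs: 1.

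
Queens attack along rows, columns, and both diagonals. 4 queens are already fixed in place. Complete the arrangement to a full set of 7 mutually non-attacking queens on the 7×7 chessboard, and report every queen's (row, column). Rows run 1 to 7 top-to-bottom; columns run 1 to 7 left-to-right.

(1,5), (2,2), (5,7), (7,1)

(1,5) (2,2) (3,6) (4,3) (5,7) (6,4) (7,1)

Row 3: attacked by (1,5)→{3,5,7}; (2,2)→{1,2,3}; (5,7)→{5,7}; (7,1)→{1,5}. Safe: 4, 6. Place at column 6.
Row 4: attacked by (1,5)→{2,5}; (2,2)→{2,4}; (3,6)→{5,6,7}; (5,7)→{6,7}; (7,1)→{1,4}. Safe: 3. Place at column 3.
Row 6: attacked by (1,5)→{5}; (2,2)→{2,6}; (3,6)→{3,6}; (4,3)→{1,3,5}; (5,7)→{6,7}; (7,1)→{1,2}. Safe: 4. Place at column 4.
Columns [5, 2, 6, 3, 7, 4, 1], r−c [-4, 0, -3, 1, -2, 2, 6], r+c [6, 4, 9, 7, 12, 10, 8] are all distinct, so no two queens attack.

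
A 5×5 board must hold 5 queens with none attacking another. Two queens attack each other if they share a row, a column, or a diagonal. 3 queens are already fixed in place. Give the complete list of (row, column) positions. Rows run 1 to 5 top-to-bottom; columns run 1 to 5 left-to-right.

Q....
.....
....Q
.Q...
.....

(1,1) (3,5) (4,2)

(1,1) (2,3) (3,5) (4,2) (5,4)

Row 2: attacked by (1,1)→{1,2}; (3,5)→{4,5}; (4,2)→{2,4}. Safe: 3. Place at column 3.
Row 5: attacked by (1,1)→{1,5}; (2,3)→{3}; (3,5)→{3,5}; (4,2)→{1,2,3}. Safe: 4. Place at column 4.
Columns [1, 3, 5, 2, 4], r−c [0, -1, -2, 2, 1], r+c [2, 5, 8, 6, 9] are all distinct, so no two queens attack.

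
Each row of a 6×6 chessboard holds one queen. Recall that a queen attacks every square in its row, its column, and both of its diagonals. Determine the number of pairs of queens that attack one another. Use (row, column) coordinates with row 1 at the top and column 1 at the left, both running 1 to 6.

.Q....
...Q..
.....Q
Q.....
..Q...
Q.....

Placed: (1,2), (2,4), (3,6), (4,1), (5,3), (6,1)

1

Same column: (4,1)–(6,1) (column 1).
Total attacking pairs: 1.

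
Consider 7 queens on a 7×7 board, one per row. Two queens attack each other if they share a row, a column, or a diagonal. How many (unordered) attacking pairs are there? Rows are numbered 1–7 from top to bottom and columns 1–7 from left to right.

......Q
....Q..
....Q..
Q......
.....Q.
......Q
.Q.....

Same column: (1,7)–(6,7) (column 7); (2,5)–(3,5) (column 5).
Same diagonal: (1,7)–(3,5) (|1−3| = |7−5| = 2); (5,6)–(6,7) (|5−6| = |6−7| = 1).
Total attacking pairs: 4.

4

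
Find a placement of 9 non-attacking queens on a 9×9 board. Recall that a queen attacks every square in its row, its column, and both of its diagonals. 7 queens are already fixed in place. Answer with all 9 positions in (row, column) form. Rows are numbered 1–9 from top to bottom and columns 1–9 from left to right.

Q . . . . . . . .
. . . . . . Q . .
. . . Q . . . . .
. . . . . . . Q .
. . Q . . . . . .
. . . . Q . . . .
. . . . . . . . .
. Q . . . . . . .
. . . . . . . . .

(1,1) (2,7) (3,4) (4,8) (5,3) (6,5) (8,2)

(1,1) (2,7) (3,4) (4,8) (5,3) (6,5) (7,9) (8,2) (9,6)

Row 7: attacked by (1,1)→{1,7}; (2,7)→{2,7}; (3,4)→{4,8}; (4,8)→{5,8}; (5,3)→{1,3,5}; (6,5)→{4,5,6}; (8,2)→{1,2,3}. Safe: 9. Place at column 9.
Row 9: attacked by (1,1)→{1,9}; (2,7)→{7}; (3,4)→{4}; (4,8)→{3,8}; (5,3)→{3,7}; (6,5)→{2,5,8}; (7,9)→{7,9}; (8,2)→{1,2,3}. Safe: 6. Place at column 6.
Columns [1, 7, 4, 8, 3, 5, 9, 2, 6], r−c [0, -5, -1, -4, 2, 1, -2, 6, 3], r+c [2, 9, 7, 12, 8, 11, 16, 10, 15] are all distinct, so no two queens attack.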